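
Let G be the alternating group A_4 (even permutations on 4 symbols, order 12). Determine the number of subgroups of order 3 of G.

4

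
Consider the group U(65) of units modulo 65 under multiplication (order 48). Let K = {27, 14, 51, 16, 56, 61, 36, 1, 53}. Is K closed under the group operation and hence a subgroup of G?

|K| = 9 does not divide |G| = 48, so by Lagrange K is not a subgroup.

No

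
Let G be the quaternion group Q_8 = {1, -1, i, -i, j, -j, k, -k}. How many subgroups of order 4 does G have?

3

|G| = 8 and 4 | 8, so subgroups of order 4 are possible by Lagrange.
The subgroups of order 4 are: {1, -1, i, -i}; {1, -1, j, -j}; {1, -1, k, -k}.
So G has 3 subgroups of order 4.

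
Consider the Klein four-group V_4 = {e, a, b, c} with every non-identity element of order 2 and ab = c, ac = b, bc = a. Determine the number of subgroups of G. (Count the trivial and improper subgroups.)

|G| = 4, so by Lagrange every subgroup order divides 4. Divisors: 1, 2, 4.
Subgroups by order — order 1: 1; order 2: 3; order 4: 1.
Total: 1 + 3 + 1 = 5.

5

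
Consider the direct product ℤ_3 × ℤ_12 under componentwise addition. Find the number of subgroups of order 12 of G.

4

|G| = 36 and 12 | 36, so subgroups of order 12 are possible by Lagrange.
The subgroups of order 12 are: {(0,0), (0,1), (0,2), (0,3), (0,4), (0,5), (0,6), (0,7), (0,8), (0,9), (0,10), (0,11)}; {(0,0), (0,3), (0,6), (0,9), (1,0), (1,3), (1,6), (1,9), (2,0), (2,3), (2,6), (2,9)}; {(0,0), (0,3), (0,6), (0,9), (1,1), (1,4), (1,7), (1,10), (2,2), (2,5), (2,8), (2,11)}; {(0,0), (0,3), (0,6), (0,9), (1,2), (1,5), (1,8), (1,11), (2,1), (2,4), (2,7), (2,10)}.
So G has 4 subgroups of order 12.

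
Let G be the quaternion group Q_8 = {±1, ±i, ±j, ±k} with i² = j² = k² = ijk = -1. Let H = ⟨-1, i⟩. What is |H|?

4

|⟨-1⟩| = 2 and |⟨i⟩| = 4, so |H| is a multiple of lcm(2, 4) = 4 and divides |G| = 8.
Closing under the operation: H = {1, -1, i, -i}, so |H| = 4.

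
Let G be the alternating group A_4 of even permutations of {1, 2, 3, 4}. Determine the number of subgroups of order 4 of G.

1

|G| = 12 and 4 | 12, so subgroups of order 4 are possible by Lagrange.
The subgroups of order 4 are: {e, (1 2)(3 4), (1 3)(2 4), (1 4)(2 3)}.
So G has 1 subgroup of order 4.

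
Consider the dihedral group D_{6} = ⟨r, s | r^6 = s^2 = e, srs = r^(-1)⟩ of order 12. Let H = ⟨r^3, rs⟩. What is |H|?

|⟨r^3⟩| = 2 and |⟨rs⟩| = 2, so |H| is a multiple of lcm(2, 2) = 2 and divides |G| = 12.
Closing under the operation: H = {e, r^3, rs, r^4s}, so |H| = 4.

4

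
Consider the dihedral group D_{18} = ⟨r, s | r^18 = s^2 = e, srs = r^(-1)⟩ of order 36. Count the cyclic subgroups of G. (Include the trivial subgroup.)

24

A cyclic subgroup of order d is generated by each of its φ(d) elements of order d, so the cyclic subgroups of order d number (#elements of order d)/φ(d).
Cyclic subgroups by order — order 1: 1; order 2: 19; order 3: 1; order 6: 1; order 9: 1; order 18: 1.
Total: 24.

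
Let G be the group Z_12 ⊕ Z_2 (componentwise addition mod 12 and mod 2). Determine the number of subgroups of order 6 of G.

3

|G| = 24 and 6 | 24, so subgroups of order 6 are possible by Lagrange.
The subgroups of order 6 are: {(0,0), (0,1), (4,0), (4,1), (8,0), (8,1)}; {(0,0), (2,0), (4,0), (6,0), (8,0), (10,0)}; {(0,0), (2,1), (4,0), (6,1), (8,0), (10,1)}.
So G has 3 subgroups of order 6.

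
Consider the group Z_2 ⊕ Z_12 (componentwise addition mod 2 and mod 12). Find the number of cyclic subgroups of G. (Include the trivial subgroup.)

12

Group the elements of G by the cyclic subgroup they generate; each cyclic subgroup of order d accounts for φ(d) elements.
Cyclic subgroups by order — order 1: 1; order 2: 3; order 3: 1; order 4: 2; order 6: 3; order 12: 2.
Total: 12.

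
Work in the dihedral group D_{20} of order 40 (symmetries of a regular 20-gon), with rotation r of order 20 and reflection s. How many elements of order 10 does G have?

4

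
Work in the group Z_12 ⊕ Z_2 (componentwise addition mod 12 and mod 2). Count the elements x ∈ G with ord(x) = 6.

An element (a,b) has order lcm(ord(a), ord(b)); count pairs with lcm equal to 6.
Enumerating gives 6 such elements.

6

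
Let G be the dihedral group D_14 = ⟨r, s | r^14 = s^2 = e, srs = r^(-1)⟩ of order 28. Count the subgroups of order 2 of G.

15

|G| = 28 and 2 | 28, so subgroups of order 2 are possible by Lagrange.
The subgroups of order 2 are: {e, r^10s}; {e, r^11s}; {e, r^12s}; {e, r^13s}; … (15 in all).
So G has 15 subgroups of order 2.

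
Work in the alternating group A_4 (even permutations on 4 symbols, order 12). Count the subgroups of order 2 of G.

|G| = 12 and 2 | 12, so subgroups of order 2 are possible by Lagrange.
The subgroups of order 2 are: {e, (1 2)(3 4)}; {e, (1 3)(2 4)}; {e, (1 4)(2 3)}.
So G has 3 subgroups of order 2.

3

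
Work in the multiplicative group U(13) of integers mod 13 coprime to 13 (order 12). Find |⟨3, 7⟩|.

12

|⟨3⟩| = 3 and |⟨7⟩| = 12, so |H| is a multiple of lcm(3, 12) = 12 and divides |G| = 12.
Closing {3, 7} under the group operation gives all of G, so |H| = 12.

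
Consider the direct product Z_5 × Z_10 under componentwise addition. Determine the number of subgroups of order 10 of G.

6

|G| = 50 and 10 | 50, so subgroups of order 10 are possible by Lagrange.
The subgroups of order 10 are: {(0,0), (0,1), (0,2), (0,3), (0,4), (0,5), (0,6), (0,7), (0,8), (0,9)}; {(0,0), (0,5), (1,0), (1,5), (2,0), (2,5), (3,0), (3,5), (4,0), (4,5)}; {(0,0), (0,5), (1,1), (1,6), (2,2), (2,7), (3,3), (3,8), (4,4), (4,9)}; {(0,0), (0,5), (1,2), (1,7), (2,4), (2,9), (3,1), (3,6), (4,3), (4,8)}; … (6 in all).
So G has 6 subgroups of order 10.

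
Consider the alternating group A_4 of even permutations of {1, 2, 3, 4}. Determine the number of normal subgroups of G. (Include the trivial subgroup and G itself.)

G has 10 subgroups. Checking conjugation-invariance by order — order 1: 1/1 normal; order 2: 0/3 normal; order 3: 0/4 normal; order 4: 1/1 normal; order 12: 1/1 normal.
Total normal subgroups: 3.

3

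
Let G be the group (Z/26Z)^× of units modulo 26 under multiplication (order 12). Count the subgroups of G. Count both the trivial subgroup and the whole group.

|G| = 12, so by Lagrange every subgroup order divides 12. Divisors: 1, 2, 3, 4, 6, 12.
Subgroups by order — order 1: 1; order 2: 1; order 3: 1; order 4: 1; order 6: 1; order 12: 1.
Total: 1 + 1 + 1 + 1 + 1 + 1 = 6.

6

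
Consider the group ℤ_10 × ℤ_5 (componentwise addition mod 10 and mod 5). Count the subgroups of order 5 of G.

6

|G| = 50 and 5 | 50, so subgroups of order 5 are possible by Lagrange.
The subgroups of order 5 are: {(0,0), (0,1), (0,2), (0,3), (0,4)}; {(0,0), (2,0), (4,0), (6,0), (8,0)}; {(0,0), (2,1), (4,2), (6,3), (8,4)}; {(0,0), (2,2), (4,4), (6,1), (8,3)}; … (6 in all).
So G has 6 subgroups of order 5.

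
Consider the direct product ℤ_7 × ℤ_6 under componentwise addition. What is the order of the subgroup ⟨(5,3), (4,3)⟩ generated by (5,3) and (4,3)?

|⟨(5,3)⟩| = 14 and |⟨(4,3)⟩| = 14, so |H| is a multiple of lcm(14, 14) = 14 and divides |G| = 42.
Closing under the operation: H = {(0,0), (0,3), (1,0), (1,3), (2,0), (2,3), (3,0), (3,3), (4,0), (4,3), (5,0), (5,3), (6,0), (6,3)}, so |H| = 14.

14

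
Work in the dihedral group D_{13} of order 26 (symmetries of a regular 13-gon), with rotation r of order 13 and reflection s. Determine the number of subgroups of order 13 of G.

1

|G| = 26 and 13 | 26, so subgroups of order 13 are possible by Lagrange.
The subgroups of order 13 are: {e, r, r^2, r^3, r^4, r^5, r^6, r^7, r^8, r^9, r^10, r^11, r^12}.
So G has 1 subgroup of order 13.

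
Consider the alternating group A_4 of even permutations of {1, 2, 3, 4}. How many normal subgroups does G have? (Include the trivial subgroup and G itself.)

3

G has 10 subgroups. Checking conjugation-invariance by order — order 1: 1/1 normal; order 2: 0/3 normal; order 3: 0/4 normal; order 4: 1/1 normal; order 12: 1/1 normal.
Total normal subgroups: 3.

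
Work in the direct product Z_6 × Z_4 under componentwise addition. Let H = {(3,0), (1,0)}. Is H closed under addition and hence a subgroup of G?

The identity (0,0) ∉ H, so H is not a subgroup.

No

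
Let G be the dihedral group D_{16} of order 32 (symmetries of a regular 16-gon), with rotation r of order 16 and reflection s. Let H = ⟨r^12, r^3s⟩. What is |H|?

8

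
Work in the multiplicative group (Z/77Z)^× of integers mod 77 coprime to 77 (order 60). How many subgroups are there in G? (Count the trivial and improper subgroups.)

20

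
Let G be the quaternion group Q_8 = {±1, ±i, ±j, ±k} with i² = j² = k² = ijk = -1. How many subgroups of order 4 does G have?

3

|G| = 8 and 4 | 8, so subgroups of order 4 are possible by Lagrange.
The subgroups of order 4 are: {1, -1, i, -i}; {1, -1, j, -j}; {1, -1, k, -k}.
So G has 3 subgroups of order 4.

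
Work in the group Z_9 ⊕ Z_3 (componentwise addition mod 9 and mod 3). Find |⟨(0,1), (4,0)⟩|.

|⟨(0,1)⟩| = 3 and |⟨(4,0)⟩| = 9, so |H| is a multiple of lcm(3, 9) = 9 and divides |G| = 27.
Closing {(0,1), (4,0)} under the group operation gives all of G, so |H| = 27.

27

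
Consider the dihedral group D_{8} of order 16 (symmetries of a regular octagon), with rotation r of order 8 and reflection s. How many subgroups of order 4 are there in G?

5

|G| = 16 and 4 | 16, so subgroups of order 4 are possible by Lagrange.
The subgroups of order 4 are: {e, r^2, r^4, r^6}; {e, r^4, r^2s, r^6s}; {e, r^4, r^3s, r^7s}; {e, r^4, s, r^4s}; … (5 in all).
So G has 5 subgroups of order 4.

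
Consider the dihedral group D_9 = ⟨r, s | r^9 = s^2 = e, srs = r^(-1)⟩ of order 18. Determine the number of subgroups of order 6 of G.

|G| = 18 and 6 | 18, so subgroups of order 6 are possible by Lagrange.
The subgroups of order 6 are: {e, r^3, r^6, r^2s, r^5s, r^8s}; {e, r^3, r^6, s, r^3s, r^6s}; {e, r^3, r^6, rs, r^4s, r^7s}.
So G has 3 subgroups of order 6.

3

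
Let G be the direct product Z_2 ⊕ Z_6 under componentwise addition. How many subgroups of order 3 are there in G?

1

|G| = 12 and 3 | 12, so subgroups of order 3 are possible by Lagrange.
The subgroups of order 3 are: {(0,0), (0,2), (0,4)}.
So G has 1 subgroup of order 3.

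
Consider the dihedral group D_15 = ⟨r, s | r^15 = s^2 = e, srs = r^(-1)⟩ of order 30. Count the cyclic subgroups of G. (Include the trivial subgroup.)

19

A cyclic subgroup of order d is generated by each of its φ(d) elements of order d, so the cyclic subgroups of order d number (#elements of order d)/φ(d).
Cyclic subgroups by order — order 1: 1; order 2: 15; order 3: 1; order 5: 1; order 15: 1.
Total: 19.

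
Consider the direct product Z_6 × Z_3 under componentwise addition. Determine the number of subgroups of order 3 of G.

4

|G| = 18 and 3 | 18, so subgroups of order 3 are possible by Lagrange.
The subgroups of order 3 are: {(0,0), (0,1), (0,2)}; {(0,0), (2,0), (4,0)}; {(0,0), (2,1), (4,2)}; {(0,0), (2,2), (4,1)}.
So G has 4 subgroups of order 3.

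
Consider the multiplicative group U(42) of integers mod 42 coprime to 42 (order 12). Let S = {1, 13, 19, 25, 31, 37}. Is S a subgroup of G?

Yes

|S| = 6 divides |G| = 12, consistent with Lagrange.
S contains the identity, every element's inverse is in S, and S is closed under ·: it is a subgroup.
In fact S = ⟨19⟩.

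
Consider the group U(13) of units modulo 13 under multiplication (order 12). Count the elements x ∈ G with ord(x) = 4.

2

The elements of order 4 are: 5, 8.
That's 2.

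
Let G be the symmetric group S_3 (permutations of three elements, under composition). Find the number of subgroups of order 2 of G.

3

|G| = 6 and 2 | 6, so subgroups of order 2 are possible by Lagrange.
The subgroups of order 2 are: {e, (1 2)}; {e, (1 3)}; {e, (2 3)}.
So G has 3 subgroups of order 2.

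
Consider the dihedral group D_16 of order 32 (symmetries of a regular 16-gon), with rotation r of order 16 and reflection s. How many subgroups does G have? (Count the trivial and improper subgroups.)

36

|G| = 32, so by Lagrange every subgroup order divides 32. Divisors: 1, 2, 4, 8, 16, 32.
Subgroups by order — order 1: 1; order 2: 17; order 4: 9; order 8: 5; order 16: 3; order 32: 1.
Total: 1 + 17 + 9 + 5 + 3 + 1 = 36.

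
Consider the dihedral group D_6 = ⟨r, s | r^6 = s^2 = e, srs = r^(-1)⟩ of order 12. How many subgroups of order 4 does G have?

3

|G| = 12 and 4 | 12, so subgroups of order 4 are possible by Lagrange.
The subgroups of order 4 are: {e, r^3, r^2s, r^5s}; {e, r^3, s, r^3s}; {e, r^3, rs, r^4s}.
So G has 3 subgroups of order 4.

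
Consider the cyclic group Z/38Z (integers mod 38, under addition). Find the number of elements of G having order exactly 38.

18

In a cyclic group of order 38, the number of elements of order d (for d | 38) is φ(d).
φ(38) = 18.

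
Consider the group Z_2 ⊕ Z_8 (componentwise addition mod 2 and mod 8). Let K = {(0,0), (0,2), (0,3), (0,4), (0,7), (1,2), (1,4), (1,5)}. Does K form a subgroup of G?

(0,7) ∈ K but its inverse (0,1) ∉ K, so K is not a subgroup.

No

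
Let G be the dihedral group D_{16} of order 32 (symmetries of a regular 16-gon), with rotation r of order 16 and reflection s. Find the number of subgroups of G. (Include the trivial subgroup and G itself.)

|G| = 32, so by Lagrange every subgroup order divides 32. Divisors: 1, 2, 4, 8, 16, 32.
Subgroups by order — order 1: 1; order 2: 17; order 4: 9; order 8: 5; order 16: 3; order 32: 1.
Total: 1 + 17 + 9 + 5 + 3 + 1 = 36.

36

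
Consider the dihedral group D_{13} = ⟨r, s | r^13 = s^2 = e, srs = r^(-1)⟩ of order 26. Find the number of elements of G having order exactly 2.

Enumerating element orders in G gives 13 elements of order 2.

13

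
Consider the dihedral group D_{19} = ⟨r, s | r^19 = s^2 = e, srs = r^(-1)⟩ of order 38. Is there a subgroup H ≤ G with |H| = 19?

Yes

19 | 38. A subgroup of order 19 is {e, r, r^2, r^3, r^4, r^5, r^6, r^7, r^8, r^9, r^10, r^11, r^12, r^13, r^14, r^15, r^16, r^17, r^18}.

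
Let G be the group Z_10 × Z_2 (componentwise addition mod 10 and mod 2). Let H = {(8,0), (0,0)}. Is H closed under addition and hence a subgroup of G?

(8,0) ∈ H but its inverse (2,0) ∉ H, so H is not a subgroup.

No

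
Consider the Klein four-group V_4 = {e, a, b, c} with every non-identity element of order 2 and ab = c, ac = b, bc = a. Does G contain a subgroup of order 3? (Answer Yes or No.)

No

3 does not divide |G| = 4, so by Lagrange no subgroup of order 3 exists.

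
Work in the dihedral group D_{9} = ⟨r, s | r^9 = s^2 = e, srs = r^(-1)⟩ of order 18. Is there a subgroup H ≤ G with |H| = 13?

No

13 does not divide |G| = 18, so by Lagrange no subgroup of order 13 exists.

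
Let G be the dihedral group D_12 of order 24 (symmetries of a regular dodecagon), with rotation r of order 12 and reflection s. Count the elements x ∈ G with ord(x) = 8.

0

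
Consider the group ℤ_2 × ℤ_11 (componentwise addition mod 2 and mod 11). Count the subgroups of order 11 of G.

1

|G| = 22 and 11 | 22, so subgroups of order 11 are possible by Lagrange.
The subgroups of order 11 are: {(0,0), (0,1), (0,2), (0,3), (0,4), (0,5), (0,6), (0,7), (0,8), (0,9), (0,10)}.
So G has 1 subgroup of order 11.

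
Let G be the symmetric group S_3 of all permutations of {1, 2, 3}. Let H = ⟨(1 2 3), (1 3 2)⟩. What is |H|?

3

|⟨(1 2 3)⟩| = 3 and |⟨(1 3 2)⟩| = 3, so |H| is a multiple of lcm(3, 3) = 3 and divides |G| = 6.
Closing under the operation: H = {e, (1 2 3), (1 3 2)}, so |H| = 3.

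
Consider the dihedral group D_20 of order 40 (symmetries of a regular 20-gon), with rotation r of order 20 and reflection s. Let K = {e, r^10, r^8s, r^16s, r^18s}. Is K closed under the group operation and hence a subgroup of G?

No

Closure fails: r^10 · r^16s = r^6s ∉ K. So K is not a subgroup.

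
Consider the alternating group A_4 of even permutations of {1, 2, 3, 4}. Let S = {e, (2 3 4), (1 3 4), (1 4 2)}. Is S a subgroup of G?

No

(1 3 4) ∈ S but its inverse (1 4 3) ∉ S, so S is not a subgroup.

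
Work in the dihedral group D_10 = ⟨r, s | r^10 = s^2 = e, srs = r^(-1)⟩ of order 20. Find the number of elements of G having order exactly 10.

4

The elements of order 10 are: r, r^3, r^7, r^9.
That's 4.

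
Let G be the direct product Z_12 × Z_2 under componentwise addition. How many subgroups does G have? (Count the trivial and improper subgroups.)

|G| = 24, so by Lagrange every subgroup order divides 24. Divisors: 1, 2, 3, 4, 6, 8, 12, 24.
Subgroups by order — order 1: 1; order 2: 3; order 3: 1; order 4: 3; order 6: 3; order 8: 1; order 12: 3; order 24: 1.
Total: 1 + 3 + 1 + 3 + 3 + 1 + 3 + 1 = 16.

16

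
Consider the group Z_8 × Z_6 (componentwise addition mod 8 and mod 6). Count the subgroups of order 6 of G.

|G| = 48 and 6 | 48, so subgroups of order 6 are possible by Lagrange.
The subgroups of order 6 are: {(0,0), (0,1), (0,2), (0,3), (0,4), (0,5)}; {(0,0), (0,2), (0,4), (4,0), (4,2), (4,4)}; {(0,0), (0,2), (0,4), (4,1), (4,3), (4,5)}.
So G has 3 subgroups of order 6.

3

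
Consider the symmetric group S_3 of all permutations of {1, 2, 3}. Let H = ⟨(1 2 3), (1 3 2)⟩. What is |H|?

|⟨(1 2 3)⟩| = 3 and |⟨(1 3 2)⟩| = 3, so |H| is a multiple of lcm(3, 3) = 3 and divides |G| = 6.
Closing under the operation: H = {e, (1 2 3), (1 3 2)}, so |H| = 3.

3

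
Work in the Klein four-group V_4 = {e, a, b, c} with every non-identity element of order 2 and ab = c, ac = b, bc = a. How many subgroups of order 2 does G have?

|G| = 4 and 2 | 4, so subgroups of order 2 are possible by Lagrange.
The subgroups of order 2 are: {e, a}; {e, b}; {e, c}.
So G has 3 subgroups of order 2.

3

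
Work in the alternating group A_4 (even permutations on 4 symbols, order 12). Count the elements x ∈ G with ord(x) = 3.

The elements of order 3 are: (2 3 4), (2 4 3), (1 2 3), (1 2 4), (1 3 2), (1 3 4), (1 4 2), (1 4 3).
That's 8.

8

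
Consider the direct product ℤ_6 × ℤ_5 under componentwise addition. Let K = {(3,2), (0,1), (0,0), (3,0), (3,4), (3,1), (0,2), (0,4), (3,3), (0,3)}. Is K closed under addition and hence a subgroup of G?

Yes

|K| = 10 divides |G| = 30, consistent with Lagrange.
K contains the identity, every element's inverse is in K, and K is closed under +: it is a subgroup.
In fact K = ⟨(3,4)⟩.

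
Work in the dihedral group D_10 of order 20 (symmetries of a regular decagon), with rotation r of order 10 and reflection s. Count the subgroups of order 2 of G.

11

|G| = 20 and 2 | 20, so subgroups of order 2 are possible by Lagrange.
The subgroups of order 2 are: {e, r^2s}; {e, r^3s}; {e, r^4s}; {e, r^5}; … (11 in all).
So G has 11 subgroups of order 2.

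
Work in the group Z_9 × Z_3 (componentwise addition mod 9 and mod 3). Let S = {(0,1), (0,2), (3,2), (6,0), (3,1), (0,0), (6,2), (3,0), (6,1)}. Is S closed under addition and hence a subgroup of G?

|S| = 9 divides |G| = 27, consistent with Lagrange.
S contains the identity, every element's inverse is in S, and S is closed under +: it is a subgroup.

Yes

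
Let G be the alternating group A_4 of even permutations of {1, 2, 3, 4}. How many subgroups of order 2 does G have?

|G| = 12 and 2 | 12, so subgroups of order 2 are possible by Lagrange.
The subgroups of order 2 are: {e, (1 2)(3 4)}; {e, (1 3)(2 4)}; {e, (1 4)(2 3)}.
So G has 3 subgroups of order 2.

3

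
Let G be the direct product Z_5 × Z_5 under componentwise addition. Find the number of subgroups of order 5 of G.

6

|G| = 25 and 5 | 25, so subgroups of order 5 are possible by Lagrange.
The subgroups of order 5 are: {(0,0), (0,1), (0,2), (0,3), (0,4)}; {(0,0), (1,0), (2,0), (3,0), (4,0)}; {(0,0), (1,1), (2,2), (3,3), (4,4)}; {(0,0), (1,2), (2,4), (3,1), (4,3)}; … (6 in all).
So G has 6 subgroups of order 5.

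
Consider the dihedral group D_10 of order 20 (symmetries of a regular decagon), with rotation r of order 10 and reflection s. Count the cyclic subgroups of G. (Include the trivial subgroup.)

Each element a generates a cyclic subgroup ⟨a⟩; distinct elements may generate the same one (a cyclic group of order d has φ(d) generators).
Cyclic subgroups by order — order 1: 1; order 2: 11; order 5: 1; order 10: 1.
Total: 14.

14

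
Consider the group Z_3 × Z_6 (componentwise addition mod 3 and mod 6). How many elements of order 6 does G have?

8

An element (a,b) has order lcm(ord(a), ord(b)); count pairs with lcm equal to 6.
Enumerating gives 8 such elements.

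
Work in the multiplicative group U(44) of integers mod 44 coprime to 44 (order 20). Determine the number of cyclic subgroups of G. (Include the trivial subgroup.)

Each element a generates a cyclic subgroup ⟨a⟩; distinct elements may generate the same one (a cyclic group of order d has φ(d) generators).
Cyclic subgroups by order — order 1: 1; order 2: 3; order 5: 1; order 10: 3.
Total: 8.

8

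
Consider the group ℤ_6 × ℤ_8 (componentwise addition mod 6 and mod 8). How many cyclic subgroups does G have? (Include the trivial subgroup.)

16

Group the elements of G by the cyclic subgroup they generate; each cyclic subgroup of order d accounts for φ(d) elements.
Cyclic subgroups by order — order 1: 1; order 2: 3; order 3: 1; order 4: 2; order 6: 3; order 8: 2; order 12: 2; order 24: 2.
Total: 16.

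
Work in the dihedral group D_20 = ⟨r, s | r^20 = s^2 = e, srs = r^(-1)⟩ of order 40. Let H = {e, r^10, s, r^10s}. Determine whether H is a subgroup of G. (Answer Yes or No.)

|H| = 4 divides |G| = 40, consistent with Lagrange.
H contains the identity, every element's inverse is in H, and H is closed under ·: it is a subgroup.

Yes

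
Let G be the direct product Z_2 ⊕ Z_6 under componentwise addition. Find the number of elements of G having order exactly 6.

6

An element (a,b) has order lcm(ord(a), ord(b)); count pairs with lcm equal to 6.
Enumerating gives 6 such elements.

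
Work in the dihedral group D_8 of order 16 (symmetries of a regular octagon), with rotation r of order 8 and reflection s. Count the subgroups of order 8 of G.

|G| = 16 and 8 | 16, so subgroups of order 8 are possible by Lagrange.
The subgroups of order 8 are: {e, r, r^2, r^3, r^4, r^5, r^6, r^7}; {e, r^2, r^4, r^6, s, r^2s, r^4s, r^6s}; {e, r^2, r^4, r^6, rs, r^3s, r^5s, r^7s}.
So G has 3 subgroups of order 8.

3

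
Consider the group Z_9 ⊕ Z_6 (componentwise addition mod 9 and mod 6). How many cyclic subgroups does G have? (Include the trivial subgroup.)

16

Group the elements of G by the cyclic subgroup they generate; each cyclic subgroup of order d accounts for φ(d) elements.
Cyclic subgroups by order — order 1: 1; order 2: 1; order 3: 4; order 6: 4; order 9: 3; order 18: 3.
Total: 16.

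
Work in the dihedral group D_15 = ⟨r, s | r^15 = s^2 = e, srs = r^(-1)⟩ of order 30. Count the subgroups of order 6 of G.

|G| = 30 and 6 | 30, so subgroups of order 6 are possible by Lagrange.
The subgroups of order 6 are: {e, r^5, r^10, s, r^5s, r^10s}; {e, r^5, r^10, rs, r^6s, r^11s}; {e, r^5, r^10, r^2s, r^7s, r^12s}; {e, r^5, r^10, r^3s, r^8s, r^13s}; … (5 in all).
So G has 5 subgroups of order 6.

5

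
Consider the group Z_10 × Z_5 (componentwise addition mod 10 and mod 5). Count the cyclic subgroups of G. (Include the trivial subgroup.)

14

Each element a generates a cyclic subgroup ⟨a⟩; distinct elements may generate the same one (a cyclic group of order d has φ(d) generators).
Cyclic subgroups by order — order 1: 1; order 2: 1; order 5: 6; order 10: 6.
Total: 14.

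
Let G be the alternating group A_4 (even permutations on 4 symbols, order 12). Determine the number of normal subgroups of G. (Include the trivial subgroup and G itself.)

3

G has 10 subgroups. Checking conjugation-invariance by order — order 1: 1/1 normal; order 2: 0/3 normal; order 3: 0/4 normal; order 4: 1/1 normal; order 12: 1/1 normal.
Total normal subgroups: 3.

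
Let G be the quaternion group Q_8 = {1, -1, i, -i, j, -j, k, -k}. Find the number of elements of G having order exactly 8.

0

No element of G has order 8 (even though 8 | 8).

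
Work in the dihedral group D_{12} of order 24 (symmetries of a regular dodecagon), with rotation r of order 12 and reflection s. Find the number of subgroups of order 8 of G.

3

|G| = 24 and 8 | 24, so subgroups of order 8 are possible by Lagrange.
The subgroups of order 8 are: {e, r^3, r^6, r^9, rs, r^4s, r^7s, r^10s}; {e, r^3, r^6, r^9, r^2s, r^5s, r^8s, r^11s}; {e, r^3, r^6, r^9, s, r^3s, r^6s, r^9s}.
So G has 3 subgroups of order 8.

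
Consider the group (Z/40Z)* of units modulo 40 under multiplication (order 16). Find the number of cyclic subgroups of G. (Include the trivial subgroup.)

12

Group the elements of G by the cyclic subgroup they generate; each cyclic subgroup of order d accounts for φ(d) elements.
Cyclic subgroups by order — order 1: 1; order 2: 7; order 4: 4.
Total: 12.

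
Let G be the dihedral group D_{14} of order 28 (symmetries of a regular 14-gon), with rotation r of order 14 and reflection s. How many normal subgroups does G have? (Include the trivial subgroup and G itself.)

7

G has 28 subgroups. Checking conjugation-invariance by order — order 1: 1/1 normal; order 2: 1/15 normal; order 4: 0/7 normal; order 7: 1/1 normal; order 14: 3/3 normal; order 28: 1/1 normal.
Total normal subgroups: 7.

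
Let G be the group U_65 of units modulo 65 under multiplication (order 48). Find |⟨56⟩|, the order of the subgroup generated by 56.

6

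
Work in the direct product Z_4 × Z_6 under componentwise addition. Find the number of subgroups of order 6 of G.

3

|G| = 24 and 6 | 24, so subgroups of order 6 are possible by Lagrange.
The subgroups of order 6 are: {(0,0), (0,1), (0,2), (0,3), (0,4), (0,5)}; {(0,0), (0,2), (0,4), (2,0), (2,2), (2,4)}; {(0,0), (0,2), (0,4), (2,1), (2,3), (2,5)}.
So G has 3 subgroups of order 6.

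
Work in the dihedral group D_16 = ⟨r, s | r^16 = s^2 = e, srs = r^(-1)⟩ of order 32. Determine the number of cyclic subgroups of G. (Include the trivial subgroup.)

Each element a generates a cyclic subgroup ⟨a⟩; distinct elements may generate the same one (a cyclic group of order d has φ(d) generators).
Cyclic subgroups by order — order 1: 1; order 2: 17; order 4: 1; order 8: 1; order 16: 1.
Total: 21.

21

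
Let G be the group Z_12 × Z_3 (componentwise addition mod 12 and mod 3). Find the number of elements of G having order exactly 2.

An element (a,b) has order lcm(ord(a), ord(b)); count pairs with lcm equal to 2.
Enumerating gives 1 such elements.

1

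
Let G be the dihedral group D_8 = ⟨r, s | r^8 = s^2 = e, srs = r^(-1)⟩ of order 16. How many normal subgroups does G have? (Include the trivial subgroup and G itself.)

7

G has 19 subgroups. Checking conjugation-invariance by order — order 1: 1/1 normal; order 2: 1/9 normal; order 4: 1/5 normal; order 8: 3/3 normal; order 16: 1/1 normal.
Total normal subgroups: 7.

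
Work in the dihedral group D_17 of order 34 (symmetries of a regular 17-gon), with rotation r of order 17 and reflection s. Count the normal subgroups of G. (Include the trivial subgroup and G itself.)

3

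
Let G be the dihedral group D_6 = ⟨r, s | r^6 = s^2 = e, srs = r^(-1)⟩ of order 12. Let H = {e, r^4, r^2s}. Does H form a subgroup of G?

No

r^4 ∈ H but its inverse r^2 ∉ H, so H is not a subgroup.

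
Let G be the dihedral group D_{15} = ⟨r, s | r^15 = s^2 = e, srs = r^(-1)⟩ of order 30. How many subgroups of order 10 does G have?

|G| = 30 and 10 | 30, so subgroups of order 10 are possible by Lagrange.
The subgroups of order 10 are: {e, r^3, r^6, r^9, r^12, rs, r^4s, r^7s, r^10s, r^13s}; {e, r^3, r^6, r^9, r^12, r^2s, r^5s, r^8s, r^11s, r^14s}; {e, r^3, r^6, r^9, r^12, s, r^3s, r^6s, r^9s, r^12s}.
So G has 3 subgroups of order 10.

3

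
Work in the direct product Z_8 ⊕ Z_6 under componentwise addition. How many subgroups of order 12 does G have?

3

|G| = 48 and 12 | 48, so subgroups of order 12 are possible by Lagrange.
The subgroups of order 12 are: {(0,0), (0,1), (0,2), (0,3), (0,4), (0,5), (4,0), (4,1), (4,2), (4,3), (4,4), (4,5)}; {(0,0), (0,2), (0,4), (2,0), (2,2), (2,4), (4,0), (4,2), (4,4), (6,0), (6,2), (6,4)}; {(0,0), (0,2), (0,4), (2,1), (2,3), (2,5), (4,0), (4,2), (4,4), (6,1), (6,3), (6,5)}.
So G has 3 subgroups of order 12.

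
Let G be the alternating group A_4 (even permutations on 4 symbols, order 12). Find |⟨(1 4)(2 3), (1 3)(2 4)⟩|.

4

|⟨(1 4)(2 3)⟩| = 2 and |⟨(1 3)(2 4)⟩| = 2, so |H| is a multiple of lcm(2, 2) = 2 and divides |G| = 12.
Closing under the operation: H = {e, (1 2)(3 4), (1 3)(2 4), (1 4)(2 3)}, so |H| = 4.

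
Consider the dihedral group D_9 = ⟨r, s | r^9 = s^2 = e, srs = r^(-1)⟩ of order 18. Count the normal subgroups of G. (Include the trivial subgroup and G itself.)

G has 16 subgroups. Checking conjugation-invariance by order — order 1: 1/1 normal; order 2: 0/9 normal; order 3: 1/1 normal; order 6: 0/3 normal; order 9: 1/1 normal; order 18: 1/1 normal.
Total normal subgroups: 4.

4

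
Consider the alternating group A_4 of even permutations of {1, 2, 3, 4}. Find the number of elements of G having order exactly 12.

No element of G has order 12 (even though 12 | 12).

0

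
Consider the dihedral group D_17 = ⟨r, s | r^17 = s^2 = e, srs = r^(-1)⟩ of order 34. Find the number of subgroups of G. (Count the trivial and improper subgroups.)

|G| = 34, so by Lagrange every subgroup order divides 34. Divisors: 1, 2, 17, 34.
Subgroups by order — order 1: 1; order 2: 17; order 17: 1; order 34: 1.
Total: 1 + 17 + 1 + 1 = 20.

20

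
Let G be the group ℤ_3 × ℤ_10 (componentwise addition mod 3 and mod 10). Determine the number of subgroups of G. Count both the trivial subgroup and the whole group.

8

|G| = 30, so by Lagrange every subgroup order divides 30. Divisors: 1, 2, 3, 5, 6, 10, 15, 30.
Subgroups by order — order 1: 1; order 2: 1; order 3: 1; order 5: 1; order 6: 1; order 10: 1; order 15: 1; order 30: 1.
Total: 1 + 1 + 1 + 1 + 1 + 1 + 1 + 1 = 8.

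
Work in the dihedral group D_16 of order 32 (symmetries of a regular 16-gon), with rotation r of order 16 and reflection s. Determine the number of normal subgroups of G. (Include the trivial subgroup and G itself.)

G has 36 subgroups. Checking conjugation-invariance by order — order 1: 1/1 normal; order 2: 1/17 normal; order 4: 1/9 normal; order 8: 1/5 normal; order 16: 3/3 normal; order 32: 1/1 normal.
Total normal subgroups: 8.

8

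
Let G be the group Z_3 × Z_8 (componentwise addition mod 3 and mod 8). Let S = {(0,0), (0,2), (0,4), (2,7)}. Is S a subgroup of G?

No

(2,7) ∈ S but its inverse (1,1) ∉ S, so S is not a subgroup.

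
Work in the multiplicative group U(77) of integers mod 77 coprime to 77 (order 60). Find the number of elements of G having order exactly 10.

Enumerating element orders in G gives 12 elements of order 10.

12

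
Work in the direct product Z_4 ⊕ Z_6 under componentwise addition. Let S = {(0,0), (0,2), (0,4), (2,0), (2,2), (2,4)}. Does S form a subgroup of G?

Yes

|S| = 6 divides |G| = 24, consistent with Lagrange.
S contains the identity, every element's inverse is in S, and S is closed under +: it is a subgroup.
In fact S = ⟨(2,4)⟩.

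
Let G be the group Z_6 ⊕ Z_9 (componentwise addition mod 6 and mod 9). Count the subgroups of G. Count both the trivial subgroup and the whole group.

|G| = 54, so by Lagrange every subgroup order divides 54. Divisors: 1, 2, 3, 6, 9, 18, 27, 54.
Subgroups by order — order 1: 1; order 2: 1; order 3: 4; order 6: 4; order 9: 4; order 18: 4; order 27: 1; order 54: 1.
Total: 1 + 1 + 4 + 4 + 4 + 4 + 1 + 1 = 20.

20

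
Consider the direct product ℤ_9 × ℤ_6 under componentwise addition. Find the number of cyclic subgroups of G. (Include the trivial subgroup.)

16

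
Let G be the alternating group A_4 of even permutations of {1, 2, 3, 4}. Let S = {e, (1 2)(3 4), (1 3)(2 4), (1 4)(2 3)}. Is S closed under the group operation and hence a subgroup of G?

|S| = 4 divides |G| = 12, consistent with Lagrange.
S contains the identity, every element's inverse is in S, and S is closed under ∘: it is a subgroup.

Yes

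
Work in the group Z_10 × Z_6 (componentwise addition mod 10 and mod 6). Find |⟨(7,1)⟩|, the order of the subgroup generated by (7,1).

30

The order of (7,1) in Z_10 × Z_6 is lcm(ord(7) in Z_10, ord(1) in Z_6).
ord(7) = 10 and ord(1) = 6, so |⟨(7,1)⟩| = lcm(10, 6) = 30.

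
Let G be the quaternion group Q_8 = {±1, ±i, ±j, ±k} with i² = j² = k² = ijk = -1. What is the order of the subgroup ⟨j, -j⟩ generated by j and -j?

|⟨j⟩| = 4 and |⟨-j⟩| = 4, so |H| is a multiple of lcm(4, 4) = 4 and divides |G| = 8.
Closing under the operation: H = {1, -1, j, -j}, so |H| = 4.

4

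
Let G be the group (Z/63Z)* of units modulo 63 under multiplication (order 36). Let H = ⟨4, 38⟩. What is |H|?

18

|⟨4⟩| = 3 and |⟨38⟩| = 6, so |H| is a multiple of lcm(3, 6) = 6 and divides |G| = 36.
Closing under the operation: H = {1, 4, 5, 16, 17, 20, 22, 25, 26, 37, 38, 41, 43, 46, 47, 58, 59, 62}, so |H| = 18.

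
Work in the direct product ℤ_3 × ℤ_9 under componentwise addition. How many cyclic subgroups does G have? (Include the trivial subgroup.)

Group the elements of G by the cyclic subgroup they generate; each cyclic subgroup of order d accounts for φ(d) elements.
Cyclic subgroups by order — order 1: 1; order 3: 4; order 9: 3.
Total: 8.

8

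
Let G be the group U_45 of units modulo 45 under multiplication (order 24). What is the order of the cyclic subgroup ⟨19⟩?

2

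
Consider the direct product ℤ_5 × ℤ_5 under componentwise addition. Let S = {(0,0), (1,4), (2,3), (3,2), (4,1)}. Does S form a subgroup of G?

|S| = 5 divides |G| = 25, consistent with Lagrange.
S contains the identity, every element's inverse is in S, and S is closed under +: it is a subgroup.
In fact S = ⟨(2,3)⟩.

Yes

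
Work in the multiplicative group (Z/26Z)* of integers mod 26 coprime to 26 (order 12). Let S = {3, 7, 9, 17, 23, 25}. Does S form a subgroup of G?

The identity 1 ∉ S, so S is not a subgroup.

No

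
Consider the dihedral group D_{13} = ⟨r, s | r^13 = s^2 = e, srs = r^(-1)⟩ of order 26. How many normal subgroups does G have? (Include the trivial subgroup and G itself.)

G has 16 subgroups. Checking conjugation-invariance by order — order 1: 1/1 normal; order 2: 0/13 normal; order 13: 1/1 normal; order 26: 1/1 normal.
Total normal subgroups: 3.

3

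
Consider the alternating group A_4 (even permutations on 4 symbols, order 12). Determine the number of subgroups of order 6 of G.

0

|G| = 12 and 6 | 12, so subgroups of order 6 are possible by Lagrange.
Checking all subgroups of G, none has order 6.
So G has 0 subgroups of order 6.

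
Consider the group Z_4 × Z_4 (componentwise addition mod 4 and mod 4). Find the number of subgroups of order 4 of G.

7

|G| = 16 and 4 | 16, so subgroups of order 4 are possible by Lagrange.
The subgroups of order 4 are: {(0,0), (0,1), (0,2), (0,3)}; {(0,0), (0,2), (2,0), (2,2)}; {(0,0), (0,2), (2,1), (2,3)}; {(0,0), (1,0), (2,0), (3,0)}; … (7 in all).
So G has 7 subgroups of order 4.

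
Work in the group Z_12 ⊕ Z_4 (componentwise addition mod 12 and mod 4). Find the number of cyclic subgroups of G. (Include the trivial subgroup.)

Each element a generates a cyclic subgroup ⟨a⟩; distinct elements may generate the same one (a cyclic group of order d has φ(d) generators).
Cyclic subgroups by order — order 1: 1; order 2: 3; order 3: 1; order 4: 6; order 6: 3; order 12: 6.
Total: 20.

20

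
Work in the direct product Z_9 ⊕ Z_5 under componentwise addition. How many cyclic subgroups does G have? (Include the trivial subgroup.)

6

Each element a generates a cyclic subgroup ⟨a⟩; distinct elements may generate the same one (a cyclic group of order d has φ(d) generators).
Cyclic subgroups by order — order 1: 1; order 3: 1; order 5: 1; order 9: 1; order 15: 1; order 45: 1.
Total: 6.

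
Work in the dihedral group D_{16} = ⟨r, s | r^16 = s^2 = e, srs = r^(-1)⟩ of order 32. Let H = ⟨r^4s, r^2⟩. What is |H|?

16

|⟨r^4s⟩| = 2 and |⟨r^2⟩| = 8, so |H| is a multiple of lcm(2, 8) = 8 and divides |G| = 32.
Closing under the operation: H = {e, r^2, r^4, r^6, r^8, r^10, r^12, r^14, s, r^2s, r^4s, r^6s, r^8s, r^10s, r^12s, r^14s}, so |H| = 16.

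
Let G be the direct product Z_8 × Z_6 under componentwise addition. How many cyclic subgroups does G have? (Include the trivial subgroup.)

Each element a generates a cyclic subgroup ⟨a⟩; distinct elements may generate the same one (a cyclic group of order d has φ(d) generators).
Cyclic subgroups by order — order 1: 1; order 2: 3; order 3: 1; order 4: 2; order 6: 3; order 8: 2; order 12: 2; order 24: 2.
Total: 16.

16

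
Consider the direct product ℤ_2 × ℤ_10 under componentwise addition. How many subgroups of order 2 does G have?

3

|G| = 20 and 2 | 20, so subgroups of order 2 are possible by Lagrange.
The subgroups of order 2 are: {(0,0), (0,5)}; {(0,0), (1,0)}; {(0,0), (1,5)}.
So G has 3 subgroups of order 2.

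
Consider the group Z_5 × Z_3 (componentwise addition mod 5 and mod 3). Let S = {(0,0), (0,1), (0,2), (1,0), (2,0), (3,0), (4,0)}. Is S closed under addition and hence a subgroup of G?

|S| = 7 does not divide |G| = 15, so by Lagrange S is not a subgroup.

No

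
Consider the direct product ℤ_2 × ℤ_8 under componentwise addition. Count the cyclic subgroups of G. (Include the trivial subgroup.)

8

Each element a generates a cyclic subgroup ⟨a⟩; distinct elements may generate the same one (a cyclic group of order d has φ(d) generators).
Cyclic subgroups by order — order 1: 1; order 2: 3; order 4: 2; order 8: 2.
Total: 8.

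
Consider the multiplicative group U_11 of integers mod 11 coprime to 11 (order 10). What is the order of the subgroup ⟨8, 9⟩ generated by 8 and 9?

|⟨8⟩| = 10 and |⟨9⟩| = 5, so |H| is a multiple of lcm(10, 5) = 10 and divides |G| = 10.
Closing {8, 9} under the group operation gives all of G, so |H| = 10.

10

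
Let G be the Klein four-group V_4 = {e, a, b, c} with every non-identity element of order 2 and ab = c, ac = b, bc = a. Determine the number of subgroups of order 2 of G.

3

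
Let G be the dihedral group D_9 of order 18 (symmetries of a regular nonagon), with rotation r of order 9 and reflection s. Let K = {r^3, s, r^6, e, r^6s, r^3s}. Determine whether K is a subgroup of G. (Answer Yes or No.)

|K| = 6 divides |G| = 18, consistent with Lagrange.
K contains the identity, every element's inverse is in K, and K is closed under ·: it is a subgroup.

Yes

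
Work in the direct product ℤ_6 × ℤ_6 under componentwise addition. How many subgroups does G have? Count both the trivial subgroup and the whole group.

30

|G| = 36, so by Lagrange every subgroup order divides 36. Divisors: 1, 2, 3, 4, 6, 9, 12, 18, 36.
Subgroups by order — order 1: 1; order 2: 3; order 3: 4; order 4: 1; order 6: 12; order 9: 1; order 12: 4; order 18: 3; order 36: 1.
Total: 1 + 3 + 4 + 1 + 12 + 1 + 4 + 3 + 1 = 30.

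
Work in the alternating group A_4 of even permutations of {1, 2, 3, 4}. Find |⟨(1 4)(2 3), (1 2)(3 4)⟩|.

4

|⟨(1 4)(2 3)⟩| = 2 and |⟨(1 2)(3 4)⟩| = 2, so |H| is a multiple of lcm(2, 2) = 2 and divides |G| = 12.
Closing under the operation: H = {e, (1 2)(3 4), (1 3)(2 4), (1 4)(2 3)}, so |H| = 4.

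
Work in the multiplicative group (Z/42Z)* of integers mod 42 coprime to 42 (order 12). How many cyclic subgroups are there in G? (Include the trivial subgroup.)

A cyclic subgroup of order d is generated by each of its φ(d) elements of order d, so the cyclic subgroups of order d number (#elements of order d)/φ(d).
Cyclic subgroups by order — order 1: 1; order 2: 3; order 3: 1; order 6: 3.
Total: 8.

8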